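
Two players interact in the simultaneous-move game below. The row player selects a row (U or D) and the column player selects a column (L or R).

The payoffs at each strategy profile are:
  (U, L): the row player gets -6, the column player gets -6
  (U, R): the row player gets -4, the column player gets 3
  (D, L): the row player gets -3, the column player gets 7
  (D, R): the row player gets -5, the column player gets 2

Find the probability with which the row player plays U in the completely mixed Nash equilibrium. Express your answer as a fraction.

Let x be the probability that the row player plays U. In a completely mixed equilibrium, the column player must be indifferent between L and R.
The column player's expected payoff from L is −6x + 7(1−x); from R it is 3x + 2(1−x).
Setting these equal: −13x + 7 = x + 2, so x = 5/14.

5/14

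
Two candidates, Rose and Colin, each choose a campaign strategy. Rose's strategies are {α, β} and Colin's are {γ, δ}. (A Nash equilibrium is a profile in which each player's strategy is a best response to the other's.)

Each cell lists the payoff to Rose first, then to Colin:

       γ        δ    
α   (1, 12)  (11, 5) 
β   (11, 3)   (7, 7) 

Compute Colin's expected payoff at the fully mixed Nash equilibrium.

69/11

First find x, the probability Rose plays α, from Colin's indifference between γ and δ: 12x + 3(1−x) = 5x + 7(1−x), giving x = 4/11.
Since Colin is indifferent in equilibrium, Colin's expected payoff equals the payoff from either column against (4/11, 7/11). Using γ: 12(4/11) + 3(7/11) = 69/11.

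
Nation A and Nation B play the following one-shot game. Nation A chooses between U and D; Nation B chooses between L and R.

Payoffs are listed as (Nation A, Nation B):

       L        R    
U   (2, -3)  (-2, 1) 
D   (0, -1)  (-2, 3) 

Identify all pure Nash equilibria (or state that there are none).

(U, L): Nation B prefers R (1 > -3) — not an equilibrium.
(U, R): Nation A gets -2 ≥ -2 from D, and Nation B gets 1 ≥ -3 from L — Nash equilibrium.
(D, L): Nation A prefers U (2 > 0); Nation B prefers R (3 > -1) — not an equilibrium.
(D, R): Nation A gets -2 ≥ -2 from U, and Nation B gets 3 ≥ -1 from L — Nash equilibrium.

(U, R) and (D, R)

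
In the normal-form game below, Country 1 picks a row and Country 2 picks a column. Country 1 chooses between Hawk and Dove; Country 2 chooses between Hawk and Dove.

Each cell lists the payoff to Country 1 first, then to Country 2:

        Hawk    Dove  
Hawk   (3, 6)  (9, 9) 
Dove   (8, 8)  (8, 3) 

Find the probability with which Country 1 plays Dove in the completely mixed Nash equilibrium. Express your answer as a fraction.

Let x be the probability that Country 1 plays Hawk. In a completely mixed equilibrium, Country 2 must be indifferent between Hawk and Dove.
Country 2's expected payoff from Hawk is 6x + 8(1−x); from Dove it is 9x + 3(1−x).
Setting these equal: −2x + 8 = 6x + 3, so x = 5/8.
Therefore Country 1 plays Dove with probability 1 − 5/8 = 3/8.

3/8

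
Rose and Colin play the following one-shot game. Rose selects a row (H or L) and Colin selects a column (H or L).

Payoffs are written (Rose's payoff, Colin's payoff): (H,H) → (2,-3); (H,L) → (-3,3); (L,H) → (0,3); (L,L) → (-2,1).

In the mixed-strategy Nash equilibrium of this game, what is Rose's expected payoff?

First find q, the probability Colin plays H, from Rose's indifference between H and L: 2q − 3(1−q) = −2(1−q), giving q = 1/3.
Since Rose is indifferent in equilibrium, Rose's expected payoff equals the payoff from either row against (1/3, 2/3). Using H: 2(1/3) − 3(2/3) = -4/3.

-4/3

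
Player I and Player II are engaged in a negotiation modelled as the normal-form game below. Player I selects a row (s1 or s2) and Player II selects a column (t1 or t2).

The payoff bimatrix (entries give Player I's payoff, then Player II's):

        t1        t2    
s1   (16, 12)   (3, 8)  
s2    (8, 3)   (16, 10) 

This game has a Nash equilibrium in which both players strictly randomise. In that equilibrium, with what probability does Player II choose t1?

13/21

Let c be the probability that Player II plays t1. In a completely mixed equilibrium, Player I must be indifferent between s1 and s2.
Player I's expected payoff from s1 is 16c + 3(1−c); from s2 it is 8c + 16(1−c).
Setting these equal: 13c + 3 = −8c + 16, so c = 13/21.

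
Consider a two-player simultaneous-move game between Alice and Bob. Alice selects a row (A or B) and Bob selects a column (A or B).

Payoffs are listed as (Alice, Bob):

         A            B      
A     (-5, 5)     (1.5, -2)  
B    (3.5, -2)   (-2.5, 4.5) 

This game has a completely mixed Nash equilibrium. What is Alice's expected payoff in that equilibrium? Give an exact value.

First find q, the probability Bob plays A, from Alice's indifference between A and B: −5q + 1.5(1−q) = 3.5q − 2.5(1−q), giving q = 8/25.
Since Alice is indifferent in equilibrium, Alice's expected payoff equals the payoff from either row against (8/25, 17/25). Using A: −5(8/25) + 1.5(17/25) = -29/50.

-29/50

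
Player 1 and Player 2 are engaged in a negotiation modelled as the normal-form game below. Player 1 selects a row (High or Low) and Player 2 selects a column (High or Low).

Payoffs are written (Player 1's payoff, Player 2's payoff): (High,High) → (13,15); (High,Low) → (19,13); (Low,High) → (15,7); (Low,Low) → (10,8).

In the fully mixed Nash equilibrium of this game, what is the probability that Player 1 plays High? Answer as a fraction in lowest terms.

Let x be the probability that Player 1 plays High. In a completely mixed equilibrium, Player 2 must be indifferent between High and Low.
Player 2's expected payoff from High is 15x + 7(1−x); from Low it is 13x + 8(1−x).
Setting these equal: 8x + 7 = 5x + 8, so x = 1/3.

1/3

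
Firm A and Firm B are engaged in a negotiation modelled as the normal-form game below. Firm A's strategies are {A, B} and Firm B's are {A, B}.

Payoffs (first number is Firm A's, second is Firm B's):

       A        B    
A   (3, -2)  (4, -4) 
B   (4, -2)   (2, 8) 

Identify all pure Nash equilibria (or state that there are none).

none

(A, A): Firm A prefers B (4 > 3) — not an equilibrium.
(A, B): Firm B prefers A (-2 > -4) — not an equilibrium.
(B, A): Firm B prefers B (8 > -2) — not an equilibrium.
(B, B): Firm A prefers A (4 > 2) — not an equilibrium.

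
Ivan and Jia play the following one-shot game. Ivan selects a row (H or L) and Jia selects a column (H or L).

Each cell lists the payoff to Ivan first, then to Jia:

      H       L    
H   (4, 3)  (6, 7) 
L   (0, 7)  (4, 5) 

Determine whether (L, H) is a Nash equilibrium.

At (L, H), Ivan earns 0; switching to H would give 4, so Ivan would deviate.
Jia earns 7; switching to L would give 5, so Jia has no profitable deviation.
Since at least one player can profitably deviate, this is not a Nash equilibrium.

No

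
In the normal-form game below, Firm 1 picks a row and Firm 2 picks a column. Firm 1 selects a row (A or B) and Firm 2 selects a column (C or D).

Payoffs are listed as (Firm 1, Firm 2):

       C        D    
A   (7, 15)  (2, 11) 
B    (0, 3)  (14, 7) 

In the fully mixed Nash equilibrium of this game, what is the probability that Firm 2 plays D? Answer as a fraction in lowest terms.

Let q be the probability that Firm 2 plays C. In a completely mixed equilibrium, Firm 1 must be indifferent between A and B.
Firm 1's expected payoff from A is 7q + 2(1−q); from B it is 14(1−q).
Setting these equal: 5q + 2 = −14q + 14, so q = 12/19.
Therefore Firm 2 plays D with probability 1 − 12/19 = 7/19.

7/19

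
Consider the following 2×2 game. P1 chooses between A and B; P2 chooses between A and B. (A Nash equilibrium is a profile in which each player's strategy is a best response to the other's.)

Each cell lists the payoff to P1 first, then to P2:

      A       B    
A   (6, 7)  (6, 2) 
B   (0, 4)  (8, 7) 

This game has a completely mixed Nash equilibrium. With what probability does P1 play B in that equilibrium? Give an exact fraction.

Let p be the probability that P1 plays A. In a completely mixed equilibrium, P2 must be indifferent between A and B.
P2's expected payoff from A is 7p + 4(1−p); from B it is 2p + 7(1−p).
Setting these equal: 3p + 4 = −5p + 7, so p = 3/8.
Therefore P1 plays B with probability 1 − 3/8 = 5/8.

5/8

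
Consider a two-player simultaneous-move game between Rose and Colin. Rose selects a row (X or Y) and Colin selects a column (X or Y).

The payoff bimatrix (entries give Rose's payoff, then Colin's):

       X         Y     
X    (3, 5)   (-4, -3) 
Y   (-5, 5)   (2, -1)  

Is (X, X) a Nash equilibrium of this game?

Yes

At (X, X), Rose earns 3; switching to Y would give -5, so Rose has no profitable deviation.
Colin earns 5; switching to Y would give -3, so Colin has no profitable deviation.
Neither player can gain by a unilateral deviation, so this profile is a Nash equilibrium.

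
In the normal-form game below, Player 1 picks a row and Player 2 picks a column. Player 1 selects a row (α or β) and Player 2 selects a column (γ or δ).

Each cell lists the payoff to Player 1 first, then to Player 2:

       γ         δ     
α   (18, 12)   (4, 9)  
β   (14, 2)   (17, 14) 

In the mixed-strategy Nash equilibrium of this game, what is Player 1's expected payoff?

First find q, the probability Player 2 plays γ, from Player 1's indifference between α and β: 18q + 4(1−q) = 14q + 17(1−q), giving q = 13/17.
Since Player 1 is indifferent in equilibrium, Player 1's expected payoff equals the payoff from either row against (13/17, 4/17). Using α: 18(13/17) + 4(4/17) = 250/17.

250/17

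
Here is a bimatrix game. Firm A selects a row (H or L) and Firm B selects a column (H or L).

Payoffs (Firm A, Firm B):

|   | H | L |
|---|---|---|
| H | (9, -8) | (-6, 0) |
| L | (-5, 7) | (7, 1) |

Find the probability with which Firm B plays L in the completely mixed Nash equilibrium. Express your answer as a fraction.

Let y be the probability that Firm B plays H. In a completely mixed equilibrium, Firm A must be indifferent between H and L.
Firm A's expected payoff from H is 9y − 6(1−y); from L it is −5y + 7(1−y).
Setting these equal: 15y − 6 = −12y + 7, so y = 13/27.
Therefore Firm B plays L with probability 1 − 13/27 = 14/27.

14/27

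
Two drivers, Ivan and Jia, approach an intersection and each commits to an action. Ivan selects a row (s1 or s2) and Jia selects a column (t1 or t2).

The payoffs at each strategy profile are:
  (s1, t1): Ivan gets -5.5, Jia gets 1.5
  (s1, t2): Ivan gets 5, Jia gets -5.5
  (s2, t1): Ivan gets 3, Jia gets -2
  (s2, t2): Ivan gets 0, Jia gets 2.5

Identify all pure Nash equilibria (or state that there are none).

none

(s1, t1): Ivan prefers s2 (3 > -5.5) — not an equilibrium.
(s1, t2): Jia prefers t1 (1.5 > -5.5) — not an equilibrium.
(s2, t1): Jia prefers t2 (2.5 > -2) — not an equilibrium.
(s2, t2): Ivan prefers s1 (5 > 0) — not an equilibrium.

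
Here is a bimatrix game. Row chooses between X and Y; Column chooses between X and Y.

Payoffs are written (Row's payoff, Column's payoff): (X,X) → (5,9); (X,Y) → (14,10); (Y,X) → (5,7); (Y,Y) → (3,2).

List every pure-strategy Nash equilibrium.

(X, X): Column prefers Y (10 > 9) — not an equilibrium.
(X, Y): Row gets 14 ≥ 3 from Y, and Column gets 10 ≥ 9 from X — Nash equilibrium.
(Y, X): Row gets 5 ≥ 5 from X, and Column gets 7 ≥ 2 from Y — Nash equilibrium.
(Y, Y): Row prefers X (14 > 3); Column prefers X (7 > 2) — not an equilibrium.

(X, Y) and (Y, X)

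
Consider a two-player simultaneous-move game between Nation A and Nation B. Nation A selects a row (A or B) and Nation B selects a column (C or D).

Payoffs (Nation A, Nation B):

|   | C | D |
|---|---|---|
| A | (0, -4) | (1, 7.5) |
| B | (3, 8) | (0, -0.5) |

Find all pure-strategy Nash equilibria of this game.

(A, D) and (B, C)

(A, C): Nation A prefers B (3 > 0); Nation B prefers D (7.5 > -4) — not an equilibrium.
(A, D): Nation A gets 1 ≥ 0 from B, and Nation B gets 7.5 ≥ -4 from C — Nash equilibrium.
(B, C): Nation A gets 3 ≥ 0 from A, and Nation B gets 8 ≥ -0.5 from D — Nash equilibrium.
(B, D): Nation A prefers A (1 > 0); Nation B prefers C (8 > -0.5) — not an equilibrium.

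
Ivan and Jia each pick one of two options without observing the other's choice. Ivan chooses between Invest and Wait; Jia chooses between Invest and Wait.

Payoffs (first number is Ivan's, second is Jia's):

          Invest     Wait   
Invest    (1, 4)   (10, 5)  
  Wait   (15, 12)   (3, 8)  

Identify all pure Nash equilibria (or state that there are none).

(Invest, Wait) and (Wait, Invest)

(Invest, Invest): Ivan prefers Wait (15 > 1); Jia prefers Wait (5 > 4) — not an equilibrium.
(Invest, Wait): Ivan gets 10 ≥ 3 from Wait, and Jia gets 5 ≥ 4 from Invest — Nash equilibrium.
(Wait, Invest): Ivan gets 15 ≥ 1 from Invest, and Jia gets 12 ≥ 8 from Wait — Nash equilibrium.
(Wait, Wait): Ivan prefers Invest (10 > 3); Jia prefers Invest (12 > 8) — not an equilibrium.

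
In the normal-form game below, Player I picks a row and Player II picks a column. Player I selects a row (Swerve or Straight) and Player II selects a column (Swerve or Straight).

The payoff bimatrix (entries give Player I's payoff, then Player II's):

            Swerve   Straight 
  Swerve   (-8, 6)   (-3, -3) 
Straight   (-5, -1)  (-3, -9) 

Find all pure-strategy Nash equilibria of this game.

(Straight, Swerve)

(Swerve, Swerve): Player I prefers Straight (-5 > -8) — not an equilibrium.
(Swerve, Straight): Player II prefers Swerve (6 > -3) — not an equilibrium.
(Straight, Swerve): Player I gets -5 ≥ -8 from Swerve, and Player II gets -1 ≥ -9 from Straight — Nash equilibrium.
(Straight, Straight): Player II prefers Swerve (-1 > -9) — not an equilibrium.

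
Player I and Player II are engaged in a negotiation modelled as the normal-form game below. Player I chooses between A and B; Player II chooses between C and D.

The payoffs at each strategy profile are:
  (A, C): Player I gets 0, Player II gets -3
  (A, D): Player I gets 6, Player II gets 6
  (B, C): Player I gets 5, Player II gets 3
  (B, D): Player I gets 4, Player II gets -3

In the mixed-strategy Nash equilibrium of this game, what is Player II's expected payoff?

3/5

First find x, the probability Player I plays A, from Player II's indifference between C and D: −3x + 3(1−x) = 6x − 3(1−x), giving x = 2/5.
Since Player II is indifferent in equilibrium, Player II's expected payoff equals the payoff from either column against (2/5, 3/5). Using C: −3(2/5) + 3(3/5) = 3/5.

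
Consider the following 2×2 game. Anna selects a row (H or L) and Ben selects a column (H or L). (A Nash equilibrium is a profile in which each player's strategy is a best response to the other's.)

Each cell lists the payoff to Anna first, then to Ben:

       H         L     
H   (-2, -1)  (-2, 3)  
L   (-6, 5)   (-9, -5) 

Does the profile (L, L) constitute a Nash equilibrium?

At (L, L), Anna earns -9; switching to H would give -2, so Anna would deviate.
Ben earns -5; switching to H would give 5, so Ben would deviate.
Since at least one player can profitably deviate, this is not a Nash equilibrium.

No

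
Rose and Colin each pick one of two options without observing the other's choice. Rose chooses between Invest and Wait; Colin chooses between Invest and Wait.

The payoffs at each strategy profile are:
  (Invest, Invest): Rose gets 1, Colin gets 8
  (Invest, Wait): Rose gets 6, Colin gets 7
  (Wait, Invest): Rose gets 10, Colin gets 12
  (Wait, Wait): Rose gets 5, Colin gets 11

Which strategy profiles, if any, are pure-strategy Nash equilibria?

(Wait, Invest)

(Invest, Invest): Rose prefers Wait (10 > 1) — not an equilibrium.
(Invest, Wait): Colin prefers Invest (8 > 7) — not an equilibrium.
(Wait, Invest): Rose gets 10 ≥ 1 from Invest, and Colin gets 12 ≥ 11 from Wait — Nash equilibrium.
(Wait, Wait): Rose prefers Invest (6 > 5); Colin prefers Invest (12 > 11) — not an equilibrium.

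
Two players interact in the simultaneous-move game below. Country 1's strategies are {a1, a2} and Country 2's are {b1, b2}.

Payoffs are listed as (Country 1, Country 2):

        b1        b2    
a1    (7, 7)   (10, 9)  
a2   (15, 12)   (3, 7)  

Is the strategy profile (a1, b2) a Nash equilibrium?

Yes

At (a1, b2), Country 1 earns 10; switching to a2 would give 3, so Country 1 has no profitable deviation.
Country 2 earns 9; switching to b1 would give 7, so Country 2 has no profitable deviation.
Neither player can gain by a unilateral deviation, so this profile is a Nash equilibrium.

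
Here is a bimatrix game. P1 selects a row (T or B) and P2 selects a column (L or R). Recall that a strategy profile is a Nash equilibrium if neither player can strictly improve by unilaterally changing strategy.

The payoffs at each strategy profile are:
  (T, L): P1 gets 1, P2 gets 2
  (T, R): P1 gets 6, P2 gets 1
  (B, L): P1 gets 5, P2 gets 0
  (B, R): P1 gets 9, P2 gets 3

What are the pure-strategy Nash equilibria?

(B, R)

(T, L): P1 prefers B (5 > 1) — not an equilibrium.
(T, R): P1 prefers B (9 > 6); P2 prefers L (2 > 1) — not an equilibrium.
(B, L): P2 prefers R (3 > 0) — not an equilibrium.
(B, R): P1 gets 9 ≥ 6 from T, and P2 gets 3 ≥ 0 from L — Nash equilibrium.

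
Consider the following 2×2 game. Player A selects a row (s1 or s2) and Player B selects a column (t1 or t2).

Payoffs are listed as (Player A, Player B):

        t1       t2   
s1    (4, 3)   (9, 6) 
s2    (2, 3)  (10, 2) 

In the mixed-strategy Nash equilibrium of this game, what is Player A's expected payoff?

First find y, the probability Player B plays t1, from Player A's indifference between s1 and s2: 4y + 9(1−y) = 2y + 10(1−y), giving y = 1/3.
Since Player A is indifferent in equilibrium, Player A's expected payoff equals the payoff from either row against (1/3, 2/3). Using s1: 4(1/3) + 9(2/3) = 22/3.

22/3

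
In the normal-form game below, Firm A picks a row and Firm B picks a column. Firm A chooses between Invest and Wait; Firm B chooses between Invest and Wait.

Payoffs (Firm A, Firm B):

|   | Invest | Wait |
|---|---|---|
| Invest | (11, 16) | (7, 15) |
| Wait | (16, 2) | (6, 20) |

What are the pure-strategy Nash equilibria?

none

(Invest, Invest): Firm A prefers Wait (16 > 11) — not an equilibrium.
(Invest, Wait): Firm B prefers Invest (16 > 15) — not an equilibrium.
(Wait, Invest): Firm B prefers Wait (20 > 2) — not an equilibrium.
(Wait, Wait): Firm A prefers Invest (7 > 6) — not an equilibrium.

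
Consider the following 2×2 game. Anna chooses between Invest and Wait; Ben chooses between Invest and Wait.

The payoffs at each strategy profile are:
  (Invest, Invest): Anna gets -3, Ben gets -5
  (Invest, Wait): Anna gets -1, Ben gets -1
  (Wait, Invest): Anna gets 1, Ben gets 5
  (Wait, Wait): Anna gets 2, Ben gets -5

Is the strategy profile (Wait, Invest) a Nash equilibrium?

Yes

At (Wait, Invest), Anna earns 1; switching to Invest would give -3, so Anna has no profitable deviation.
Ben earns 5; switching to Wait would give -5, so Ben has no profitable deviation.
Neither player can gain by a unilateral deviation, so this profile is a Nash equilibrium.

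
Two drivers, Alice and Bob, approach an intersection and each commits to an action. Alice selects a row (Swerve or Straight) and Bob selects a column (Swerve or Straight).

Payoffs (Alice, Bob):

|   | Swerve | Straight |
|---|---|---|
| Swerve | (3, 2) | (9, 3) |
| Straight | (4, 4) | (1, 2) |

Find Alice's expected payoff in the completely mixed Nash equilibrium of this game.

First find q, the probability Bob plays Swerve, from Alice's indifference between Swerve and Straight: 3q + 9(1−q) = 4q + (1−q), giving q = 8/9.
Since Alice is indifferent in equilibrium, Alice's expected payoff equals the payoff from either row against (8/9, 1/9). Using Swerve: 3(8/9) + 9(1/9) = 11/3.

11/3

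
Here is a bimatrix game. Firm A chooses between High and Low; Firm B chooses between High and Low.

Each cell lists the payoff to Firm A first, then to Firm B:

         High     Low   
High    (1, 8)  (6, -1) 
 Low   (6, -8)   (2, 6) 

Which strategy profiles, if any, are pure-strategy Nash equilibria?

(High, High): Firm A prefers Low (6 > 1) — not an equilibrium.
(High, Low): Firm B prefers High (8 > -1) — not an equilibrium.
(Low, High): Firm B prefers Low (6 > -8) — not an equilibrium.
(Low, Low): Firm A prefers High (6 > 2) — not an equilibrium.

none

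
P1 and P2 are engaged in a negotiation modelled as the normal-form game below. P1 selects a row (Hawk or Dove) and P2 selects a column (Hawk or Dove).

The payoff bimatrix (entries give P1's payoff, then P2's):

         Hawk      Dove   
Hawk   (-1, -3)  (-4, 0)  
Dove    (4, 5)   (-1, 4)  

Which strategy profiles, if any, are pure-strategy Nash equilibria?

(Dove, Hawk)

(Hawk, Hawk): P1 prefers Dove (4 > -1); P2 prefers Dove (0 > -3) — not an equilibrium.
(Hawk, Dove): P1 prefers Dove (-1 > -4) — not an equilibrium.
(Dove, Hawk): P1 gets 4 ≥ -1 from Hawk, and P2 gets 5 ≥ 4 from Dove — Nash equilibrium.
(Dove, Dove): P2 prefers Hawk (5 > 4) — not an equilibrium.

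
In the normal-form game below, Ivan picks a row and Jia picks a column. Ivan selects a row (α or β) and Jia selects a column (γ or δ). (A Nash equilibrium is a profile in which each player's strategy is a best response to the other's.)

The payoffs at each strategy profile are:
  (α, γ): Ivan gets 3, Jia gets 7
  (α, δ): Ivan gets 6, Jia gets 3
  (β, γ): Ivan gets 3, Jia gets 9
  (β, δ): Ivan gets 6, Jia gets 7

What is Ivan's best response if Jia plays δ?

Against δ, Ivan earns 6 from α and 6 from β.
So either strategy is a best response.

either — both α and β are best responses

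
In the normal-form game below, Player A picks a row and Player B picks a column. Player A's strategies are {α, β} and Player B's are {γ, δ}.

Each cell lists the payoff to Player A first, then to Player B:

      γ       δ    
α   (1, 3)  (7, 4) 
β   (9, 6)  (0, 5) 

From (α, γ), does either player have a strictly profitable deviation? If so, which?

Player A at (α, γ) earns 1; deviating to β yields 9 — a strict improvement.
Player B earns 3; deviating to δ yields 4 — a strict improvement.
Both Player A and Player B have strictly profitable deviations.

Both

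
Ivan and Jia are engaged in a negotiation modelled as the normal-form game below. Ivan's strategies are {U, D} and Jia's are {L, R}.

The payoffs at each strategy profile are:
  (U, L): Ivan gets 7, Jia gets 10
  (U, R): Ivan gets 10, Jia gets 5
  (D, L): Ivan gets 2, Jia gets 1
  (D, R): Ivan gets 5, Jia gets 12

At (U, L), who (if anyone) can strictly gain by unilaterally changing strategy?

Ivan at (U, L) earns 7; deviating to D yields 2 — not better.
Jia earns 10; deviating to R yields 5 — not better.
Neither player can strictly improve; the profile is a Nash equilibrium.

Neither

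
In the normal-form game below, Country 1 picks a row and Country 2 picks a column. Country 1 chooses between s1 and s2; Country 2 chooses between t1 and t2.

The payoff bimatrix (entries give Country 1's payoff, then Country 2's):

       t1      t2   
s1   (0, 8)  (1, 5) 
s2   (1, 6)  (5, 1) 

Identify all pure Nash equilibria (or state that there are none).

(s1, t1): Country 1 prefers s2 (1 > 0) — not an equilibrium.
(s1, t2): Country 1 prefers s2 (5 > 1); Country 2 prefers t1 (8 > 5) — not an equilibrium.
(s2, t1): Country 1 gets 1 ≥ 0 from s1, and Country 2 gets 6 ≥ 1 from t2 — Nash equilibrium.
(s2, t2): Country 2 prefers t1 (6 > 1) — not an equilibrium.

(s2, t1)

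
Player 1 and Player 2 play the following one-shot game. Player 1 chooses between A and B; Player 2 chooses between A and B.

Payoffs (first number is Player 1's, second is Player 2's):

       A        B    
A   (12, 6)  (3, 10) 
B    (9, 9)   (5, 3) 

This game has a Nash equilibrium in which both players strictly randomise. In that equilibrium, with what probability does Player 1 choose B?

Let r be the probability that Player 1 plays A. In a completely mixed equilibrium, Player 2 must be indifferent between A and B.
Player 2's expected payoff from A is 6r + 9(1−r); from B it is 10r + 3(1−r).
Setting these equal: −3r + 9 = 7r + 3, so r = 3/5.
Therefore Player 1 plays B with probability 1 − 3/5 = 2/5.

2/5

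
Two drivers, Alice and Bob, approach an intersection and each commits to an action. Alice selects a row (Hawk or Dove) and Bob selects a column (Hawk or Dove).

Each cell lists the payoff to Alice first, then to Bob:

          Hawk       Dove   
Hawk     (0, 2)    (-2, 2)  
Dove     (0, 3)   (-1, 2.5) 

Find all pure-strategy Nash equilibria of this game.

(Hawk, Hawk): Alice gets 0 ≥ 0 from Dove, and Bob gets 2 ≥ 2 from Dove — Nash equilibrium.
(Hawk, Dove): Alice prefers Dove (-1 > -2) — not an equilibrium.
(Dove, Hawk): Alice gets 0 ≥ 0 from Hawk, and Bob gets 3 ≥ 2.5 from Dove — Nash equilibrium.
(Dove, Dove): Bob prefers Hawk (3 > 2.5) — not an equilibrium.

(Hawk, Hawk) and (Dove, Hawk)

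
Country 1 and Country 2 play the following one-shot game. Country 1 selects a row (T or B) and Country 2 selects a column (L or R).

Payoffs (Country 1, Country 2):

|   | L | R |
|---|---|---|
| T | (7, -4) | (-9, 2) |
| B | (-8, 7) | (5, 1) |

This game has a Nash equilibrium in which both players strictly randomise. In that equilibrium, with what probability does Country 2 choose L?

Let q be the probability that Country 2 plays L. In a completely mixed equilibrium, Country 1 must be indifferent between T and B.
Country 1's expected payoff from T is 7q − 9(1−q); from B it is −8q + 5(1−q).
Setting these equal: 16q − 9 = −13q + 5, so q = 14/29.

14/29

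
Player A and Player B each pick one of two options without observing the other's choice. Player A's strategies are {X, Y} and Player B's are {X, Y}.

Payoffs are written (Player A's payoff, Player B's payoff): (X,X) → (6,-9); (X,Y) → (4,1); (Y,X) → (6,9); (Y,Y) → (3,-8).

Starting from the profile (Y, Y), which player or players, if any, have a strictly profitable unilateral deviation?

Player A at (Y, Y) earns 3; deviating to X yields 4 — a strict improvement.
Player B earns -8; deviating to X yields 9 — a strict improvement.
Both Player A and Player B have strictly profitable deviations.

Both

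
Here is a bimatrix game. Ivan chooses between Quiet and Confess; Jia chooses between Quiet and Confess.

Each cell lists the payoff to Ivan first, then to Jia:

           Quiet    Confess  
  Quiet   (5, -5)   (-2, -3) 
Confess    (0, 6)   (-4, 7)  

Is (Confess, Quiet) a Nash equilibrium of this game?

At (Confess, Quiet), Ivan earns 0; switching to Quiet would give 5, so Ivan would deviate.
Jia earns 6; switching to Confess would give 7, so Jia would deviate.
Since at least one player can profitably deviate, this is not a Nash equilibrium.

No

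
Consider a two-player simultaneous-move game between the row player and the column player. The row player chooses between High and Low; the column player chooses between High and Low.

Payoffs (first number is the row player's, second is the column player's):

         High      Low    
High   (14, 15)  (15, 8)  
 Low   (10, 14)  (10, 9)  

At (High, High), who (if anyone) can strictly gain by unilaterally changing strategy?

Neither

The row player at (High, High) earns 14; deviating to Low yields 10 — not better.
The column player earns 15; deviating to Low yields 8 — not better.
Neither player can strictly improve; the profile is a Nash equilibrium.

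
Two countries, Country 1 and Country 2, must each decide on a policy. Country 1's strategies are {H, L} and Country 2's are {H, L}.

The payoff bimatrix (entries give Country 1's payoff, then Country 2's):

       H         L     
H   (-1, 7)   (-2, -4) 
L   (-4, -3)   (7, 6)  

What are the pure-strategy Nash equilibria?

(H, H) and (L, L)

(H, H): Country 1 gets -1 ≥ -4 from L, and Country 2 gets 7 ≥ -4 from L — Nash equilibrium.
(H, L): Country 1 prefers L (7 > -2); Country 2 prefers H (7 > -4) — not an equilibrium.
(L, H): Country 1 prefers H (-1 > -4); Country 2 prefers L (6 > -3) — not an equilibrium.
(L, L): Country 1 gets 7 ≥ -2 from H, and Country 2 gets 6 ≥ -3 from H — Nash equilibrium.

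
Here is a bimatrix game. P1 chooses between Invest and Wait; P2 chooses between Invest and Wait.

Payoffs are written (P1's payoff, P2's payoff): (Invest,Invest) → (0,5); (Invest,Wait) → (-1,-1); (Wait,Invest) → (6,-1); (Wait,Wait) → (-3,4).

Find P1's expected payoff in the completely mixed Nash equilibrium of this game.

-3/4

First find y, the probability P2 plays Invest, from P1's indifference between Invest and Wait: −(1−y) = 6y − 3(1−y), giving y = 1/4.
Since P1 is indifferent in equilibrium, P1's expected payoff equals the payoff from either row against (1/4, 3/4). Using Invest: −(3/4) = -3/4.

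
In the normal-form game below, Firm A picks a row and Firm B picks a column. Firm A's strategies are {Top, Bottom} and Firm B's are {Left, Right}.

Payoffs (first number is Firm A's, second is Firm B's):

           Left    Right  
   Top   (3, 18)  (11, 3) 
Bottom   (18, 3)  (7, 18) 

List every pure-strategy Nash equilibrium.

(Top, Left): Firm A prefers Bottom (18 > 3) — not an equilibrium.
(Top, Right): Firm B prefers Left (18 > 3) — not an equilibrium.
(Bottom, Left): Firm B prefers Right (18 > 3) — not an equilibrium.
(Bottom, Right): Firm A prefers Top (11 > 7) — not an equilibrium.

none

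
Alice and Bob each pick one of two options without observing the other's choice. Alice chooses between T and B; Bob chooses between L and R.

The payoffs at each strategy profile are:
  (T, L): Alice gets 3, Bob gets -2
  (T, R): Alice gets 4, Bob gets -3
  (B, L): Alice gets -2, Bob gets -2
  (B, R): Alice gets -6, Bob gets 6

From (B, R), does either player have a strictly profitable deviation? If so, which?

Alice at (B, R) earns -6; deviating to T yields 4 — a strict improvement.
Bob earns 6; deviating to L yields -2 — not better.
Only Alice has a strictly profitable deviation.

Alice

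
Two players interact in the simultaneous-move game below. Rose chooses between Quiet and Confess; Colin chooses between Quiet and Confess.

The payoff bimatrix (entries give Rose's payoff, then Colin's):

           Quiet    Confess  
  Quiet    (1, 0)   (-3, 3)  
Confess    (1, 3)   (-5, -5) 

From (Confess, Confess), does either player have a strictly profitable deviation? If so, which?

Both

Rose at (Confess, Confess) earns -5; deviating to Quiet yields -3 — a strict improvement.
Colin earns -5; deviating to Quiet yields 3 — a strict improvement.
Both Rose and Colin have strictly profitable deviations.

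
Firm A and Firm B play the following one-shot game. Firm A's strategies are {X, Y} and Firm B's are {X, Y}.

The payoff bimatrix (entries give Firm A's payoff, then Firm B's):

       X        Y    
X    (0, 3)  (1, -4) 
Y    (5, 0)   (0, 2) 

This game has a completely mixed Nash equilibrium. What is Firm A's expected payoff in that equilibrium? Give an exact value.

First find y, the probability Firm B plays X, from Firm A's indifference between X and Y: (1−y) = 5y, giving y = 1/6.
Since Firm A is indifferent in equilibrium, Firm A's expected payoff equals the payoff from either row against (1/6, 5/6). Using X: (5/6) = 5/6.

5/6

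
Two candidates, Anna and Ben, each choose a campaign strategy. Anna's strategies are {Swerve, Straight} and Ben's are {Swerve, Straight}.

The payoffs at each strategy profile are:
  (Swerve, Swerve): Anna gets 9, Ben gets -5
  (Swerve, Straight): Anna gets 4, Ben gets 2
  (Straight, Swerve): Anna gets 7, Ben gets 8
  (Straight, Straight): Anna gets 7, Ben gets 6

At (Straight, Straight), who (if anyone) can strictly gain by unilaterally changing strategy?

Anna at (Straight, Straight) earns 7; deviating to Swerve yields 4 — not better.
Ben earns 6; deviating to Swerve yields 8 — a strict improvement.
Only Ben has a strictly profitable deviation.

Ben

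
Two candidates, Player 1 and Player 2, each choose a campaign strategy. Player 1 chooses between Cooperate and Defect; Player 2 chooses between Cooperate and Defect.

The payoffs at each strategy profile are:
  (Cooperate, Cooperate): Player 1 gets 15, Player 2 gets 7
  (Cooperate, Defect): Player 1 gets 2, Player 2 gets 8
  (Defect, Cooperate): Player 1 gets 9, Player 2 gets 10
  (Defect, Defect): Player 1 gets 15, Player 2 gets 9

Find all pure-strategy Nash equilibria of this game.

none

(Cooperate, Cooperate): Player 2 prefers Defect (8 > 7) — not an equilibrium.
(Cooperate, Defect): Player 1 prefers Defect (15 > 2) — not an equilibrium.
(Defect, Cooperate): Player 1 prefers Cooperate (15 > 9) — not an equilibrium.
(Defect, Defect): Player 2 prefers Cooperate (10 > 9) — not an equilibrium.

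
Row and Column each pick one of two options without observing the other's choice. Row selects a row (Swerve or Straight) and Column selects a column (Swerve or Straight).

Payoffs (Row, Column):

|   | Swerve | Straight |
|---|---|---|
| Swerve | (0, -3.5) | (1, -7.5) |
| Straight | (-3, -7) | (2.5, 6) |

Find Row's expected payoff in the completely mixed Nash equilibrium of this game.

2/3

First find y, the probability Column plays Swerve, from Row's indifference between Swerve and Straight: (1−y) = −3y + 2.5(1−y), giving y = 1/3.
Since Row is indifferent in equilibrium, Row's expected payoff equals the payoff from either row against (1/3, 2/3). Using Swerve: (2/3) = 2/3.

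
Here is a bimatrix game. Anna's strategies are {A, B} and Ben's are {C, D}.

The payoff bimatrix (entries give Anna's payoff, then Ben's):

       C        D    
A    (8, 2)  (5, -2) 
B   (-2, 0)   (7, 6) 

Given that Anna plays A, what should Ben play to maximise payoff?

C

Against A, Ben earns 2 from C and -2 from D.
So C is the best response.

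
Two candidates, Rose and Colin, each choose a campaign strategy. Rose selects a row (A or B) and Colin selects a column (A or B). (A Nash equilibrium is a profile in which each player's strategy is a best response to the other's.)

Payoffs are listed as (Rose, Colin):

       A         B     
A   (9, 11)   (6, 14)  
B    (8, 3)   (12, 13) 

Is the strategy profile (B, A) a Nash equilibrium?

No

At (B, A), Rose earns 8; switching to A would give 9, so Rose would deviate.
Colin earns 3; switching to B would give 13, so Colin would deviate.
Since at least one player can profitably deviate, this is not a Nash equilibrium.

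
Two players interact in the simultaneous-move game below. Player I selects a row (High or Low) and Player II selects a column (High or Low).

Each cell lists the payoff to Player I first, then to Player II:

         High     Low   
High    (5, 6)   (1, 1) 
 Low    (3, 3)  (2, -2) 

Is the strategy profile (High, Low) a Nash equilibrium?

No

At (High, Low), Player I earns 1; switching to Low would give 2, so Player I would deviate.
Player II earns 1; switching to High would give 6, so Player II would deviate.
Since at least one player can profitably deviate, this is not a Nash equilibrium.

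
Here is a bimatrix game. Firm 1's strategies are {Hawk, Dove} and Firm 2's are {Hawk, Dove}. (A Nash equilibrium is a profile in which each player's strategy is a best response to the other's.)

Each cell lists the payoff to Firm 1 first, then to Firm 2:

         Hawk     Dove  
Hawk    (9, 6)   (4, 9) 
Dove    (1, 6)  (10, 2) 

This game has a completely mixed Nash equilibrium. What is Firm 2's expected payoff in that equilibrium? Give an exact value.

6

First find x, the probability Firm 1 plays Hawk, from Firm 2's indifference between Hawk and Dove: 6x + 6(1−x) = 9x + 2(1−x), giving x = 4/7.
Since Firm 2 is indifferent in equilibrium, Firm 2's expected payoff equals the payoff from either column against (4/7, 3/7). Using Hawk: 6(4/7) + 6(3/7) = 6.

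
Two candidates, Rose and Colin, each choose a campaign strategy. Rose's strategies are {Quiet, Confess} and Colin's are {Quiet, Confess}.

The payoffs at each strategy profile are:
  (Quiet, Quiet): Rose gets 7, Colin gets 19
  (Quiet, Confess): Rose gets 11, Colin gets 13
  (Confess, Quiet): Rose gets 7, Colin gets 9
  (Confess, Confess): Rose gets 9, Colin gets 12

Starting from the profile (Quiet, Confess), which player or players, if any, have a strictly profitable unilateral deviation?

Colin

Rose at (Quiet, Confess) earns 11; deviating to Confess yields 9 — not better.
Colin earns 13; deviating to Quiet yields 19 — a strict improvement.
Only Colin has a strictly profitable deviation.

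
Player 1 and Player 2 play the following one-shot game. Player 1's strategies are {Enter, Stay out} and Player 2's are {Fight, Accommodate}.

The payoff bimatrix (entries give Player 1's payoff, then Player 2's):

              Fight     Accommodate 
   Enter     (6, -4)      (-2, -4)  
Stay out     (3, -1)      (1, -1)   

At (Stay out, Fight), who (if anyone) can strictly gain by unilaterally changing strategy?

Player 1

Player 1 at (Stay out, Fight) earns 3; deviating to Enter yields 6 — a strict improvement.
Player 2 earns -1; deviating to Accommodate yields -1 — not better.
Only Player 1 has a strictly profitable deviation.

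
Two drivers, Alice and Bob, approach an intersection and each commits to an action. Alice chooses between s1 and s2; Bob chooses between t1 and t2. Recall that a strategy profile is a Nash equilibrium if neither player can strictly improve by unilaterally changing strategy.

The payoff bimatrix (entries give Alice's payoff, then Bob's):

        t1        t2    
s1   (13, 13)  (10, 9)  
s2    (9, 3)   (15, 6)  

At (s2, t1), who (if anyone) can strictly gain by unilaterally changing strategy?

Both

Alice at (s2, t1) earns 9; deviating to s1 yields 13 — a strict improvement.
Bob earns 3; deviating to t2 yields 6 — a strict improvement.
Both Alice and Bob have strictly profitable deviations.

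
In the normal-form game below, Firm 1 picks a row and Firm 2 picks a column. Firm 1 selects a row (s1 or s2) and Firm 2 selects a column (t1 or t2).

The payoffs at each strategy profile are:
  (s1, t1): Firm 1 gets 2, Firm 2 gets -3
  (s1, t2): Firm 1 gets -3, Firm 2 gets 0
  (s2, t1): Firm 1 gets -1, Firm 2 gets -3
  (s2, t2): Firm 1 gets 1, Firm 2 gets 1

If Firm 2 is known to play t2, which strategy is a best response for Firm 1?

s2

Against t2, Firm 1 earns -3 from s1 and 1 from s2.
So s2 is the best response.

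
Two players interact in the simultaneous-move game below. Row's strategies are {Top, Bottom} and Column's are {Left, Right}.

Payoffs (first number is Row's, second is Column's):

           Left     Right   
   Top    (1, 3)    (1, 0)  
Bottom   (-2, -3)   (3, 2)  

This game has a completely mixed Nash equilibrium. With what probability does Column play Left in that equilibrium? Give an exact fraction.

Let y be the probability that Column plays Left. In a completely mixed equilibrium, Row must be indifferent between Top and Bottom.
Row's expected payoff from Top is y + (1−y); from Bottom it is −2y + 3(1−y).
Setting these equal: 1 = −5y + 3, so y = 2/5.

2/5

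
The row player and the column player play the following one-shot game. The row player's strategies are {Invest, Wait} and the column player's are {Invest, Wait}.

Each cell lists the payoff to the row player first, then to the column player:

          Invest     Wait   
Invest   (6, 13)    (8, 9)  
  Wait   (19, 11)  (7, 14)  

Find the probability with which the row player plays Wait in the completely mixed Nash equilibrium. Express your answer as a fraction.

4/7

Let p be the probability that the row player plays Invest. In a completely mixed equilibrium, the column player must be indifferent between Invest and Wait.
The column player's expected payoff from Invest is 13p + 11(1−p); from Wait it is 9p + 14(1−p).
Setting these equal: 2p + 11 = −5p + 14, so p = 3/7.
Therefore the row player plays Wait with probability 1 − 3/7 = 4/7.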